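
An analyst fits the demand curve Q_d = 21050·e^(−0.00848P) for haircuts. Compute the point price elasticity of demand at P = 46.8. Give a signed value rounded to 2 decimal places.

dQ_d/dP = −0.00848·Q_d = -120.031. At P = 46.8, Q_d = 14154.6.
Ed = (dQ_d/dP)·(P/Q_d) = (-120.031) × (46.8/14154.6) = -0.3968…

-0.40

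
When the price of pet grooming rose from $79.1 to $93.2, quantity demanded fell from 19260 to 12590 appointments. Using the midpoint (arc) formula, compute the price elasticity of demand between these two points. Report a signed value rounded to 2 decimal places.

-2.56

%ΔQ = (12590 − 19260) / [(19260 + 12590)/2] = -6670/15925 = -0.418838…
%ΔP = (93.2 − 79.1) / [(79.1 + 93.2)/2] = 14.1/86.15 = 0.163668…
Arc Ed = %ΔQ / %ΔP = (-6670/15925) / (14.1/86.15) = -2.5590…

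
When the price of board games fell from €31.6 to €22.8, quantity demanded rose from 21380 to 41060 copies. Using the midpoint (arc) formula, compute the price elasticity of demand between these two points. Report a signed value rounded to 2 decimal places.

-1.95

%ΔQ = (41060 − 21380) / [(21380 + 41060)/2] = 19680/31220 = 0.630365…
%ΔP = (22.8 − 31.6) / [(31.6 + 22.8)/2] = -8.8/27.2 = -0.323529…
Arc Ed = %ΔQ / %ΔP = (19680/31220) / (-8.8/27.2) = -1.9484…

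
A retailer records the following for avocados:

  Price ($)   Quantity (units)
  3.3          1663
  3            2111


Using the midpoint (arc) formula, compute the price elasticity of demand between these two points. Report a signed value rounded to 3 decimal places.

-2.493

%ΔQ = (2111 − 1663) / [(1663 + 2111)/2] = 448/1887 = 0.237413…
%ΔP = (3 − 3.3) / [(3.3 + 3)/2] = -0.3/3.15 = -0.095238…
Arc Ed = %ΔQ / %ΔP = (448/1887) / (-0.3/3.15) = -2.49284…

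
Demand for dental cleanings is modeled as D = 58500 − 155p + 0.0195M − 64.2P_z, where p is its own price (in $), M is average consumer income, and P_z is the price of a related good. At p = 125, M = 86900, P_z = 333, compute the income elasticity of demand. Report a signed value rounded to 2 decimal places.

At the given values, D = 58500 − 155(125) + 0.0195(86900) − 64.2(333) = 19440.95.
∂D/∂M = 0.0195.
E = (0.0195) × (86900/19440.95) = 0.0871…

0.09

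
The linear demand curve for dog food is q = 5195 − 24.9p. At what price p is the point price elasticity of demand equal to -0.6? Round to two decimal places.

78.24

Ed = −24.9p/(5195 − 24.9p). Set this equal to -0.6:
24.9p = 0.6·(5195 − 24.9p) ⇒ 24.9p(1 + 0.6) = 0.6·5195
p = 0.6·5195 / (24.9·1.6) = 78.2379…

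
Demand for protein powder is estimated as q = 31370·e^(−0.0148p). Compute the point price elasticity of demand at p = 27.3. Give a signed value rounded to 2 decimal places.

dq/dp = −0.0148·q = -309.959. At p = 27.3, q = 20943.2.
Ed = (dq/dp)·(p/q) = (-309.959) × (27.3/20943.2) = -0.4040…

-0.40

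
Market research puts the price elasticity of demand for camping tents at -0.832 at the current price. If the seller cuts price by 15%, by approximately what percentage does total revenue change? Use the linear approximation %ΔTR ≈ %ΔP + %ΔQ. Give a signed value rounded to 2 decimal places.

%ΔQ ≈ Ed × %ΔP = (-0.832) × (-15%) = +12.4800%
%ΔTR ≈ %ΔP + %ΔQ = (-15%) + (+12.4800%) = -2.5200%

-2.52%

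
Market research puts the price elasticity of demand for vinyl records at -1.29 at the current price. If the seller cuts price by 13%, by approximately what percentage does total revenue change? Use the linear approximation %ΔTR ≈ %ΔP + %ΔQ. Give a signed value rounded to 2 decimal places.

%ΔQ ≈ Ed × %ΔP = (-1.29) × (-13%) = +16.7700%
%ΔTR ≈ %ΔP + %ΔQ = (-13%) + (+16.7700%) = +3.7700%

+3.77%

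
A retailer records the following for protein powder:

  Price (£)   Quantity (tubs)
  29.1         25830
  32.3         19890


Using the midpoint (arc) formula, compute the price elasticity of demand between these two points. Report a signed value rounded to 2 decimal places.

%ΔQ = (19890 − 25830) / [(25830 + 19890)/2] = -5940/22860 = -0.259842…
%ΔP = (32.3 − 29.1) / [(29.1 + 32.3)/2] = 3.2/30.7 = 0.104234…
Arc Ed = %ΔQ / %ΔP = (-5940/22860) / (3.2/30.7) = -2.4928…

-2.49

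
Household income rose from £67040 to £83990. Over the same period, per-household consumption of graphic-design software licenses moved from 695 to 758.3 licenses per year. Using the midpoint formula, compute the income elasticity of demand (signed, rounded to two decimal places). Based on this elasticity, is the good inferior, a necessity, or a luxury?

%ΔQ = (758.3 − 695)/[( 695 + 758.3)/2] = 63.3/726.65 = 0.087112…
%ΔIncome = (83990 − 67040)/[( 67040 + 83990)/2] = 16950/75515 = 0.224458…
E_income = (63.3/726.65) / (16950/75515) = 0.3880…
0 < E_income < 1 ⇒ normal good, necessity.

0.39; necessity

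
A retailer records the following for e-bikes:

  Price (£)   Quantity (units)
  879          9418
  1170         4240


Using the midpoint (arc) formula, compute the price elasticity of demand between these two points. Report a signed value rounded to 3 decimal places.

%ΔQ = (4240 − 9418) / [(9418 + 4240)/2] = -5178/6829 = -0.758236…
%ΔP = (1170 − 879) / [(879 + 1170)/2] = 291/1024.5 = 0.284040…
Arc Ed = %ΔQ / %ΔP = (-5178/6829) / (291/1024.5) = -2.66946…

-2.669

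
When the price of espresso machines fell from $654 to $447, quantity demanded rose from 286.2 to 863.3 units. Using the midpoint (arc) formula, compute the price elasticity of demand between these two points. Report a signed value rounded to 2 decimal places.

%ΔQ = (863.3 − 286.2) / [(286.2 + 863.3)/2] = 577.1/574.75 = 1.004088…
%ΔP = (447 − 654) / [(654 + 447)/2] = -207/550.5 = -0.376021…
Arc Ed = %ΔQ / %ΔP = (577.1/574.75) / (-207/550.5) = -2.6702…

-2.67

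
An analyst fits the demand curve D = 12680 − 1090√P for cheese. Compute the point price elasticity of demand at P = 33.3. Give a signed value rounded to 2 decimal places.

dD/dP = −1090/(2√P) = -94.444. At P = 33.3, D = 6390.03.
Ed = (dD/dP)·(P/D) = (-94.444) × (33.3/6390.03) = -0.4921…

-0.49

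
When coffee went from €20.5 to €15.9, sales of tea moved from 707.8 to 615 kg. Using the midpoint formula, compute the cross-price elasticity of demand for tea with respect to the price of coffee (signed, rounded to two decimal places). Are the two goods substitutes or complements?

%ΔQ_{tea} = (615 − 707.8)/avg = -92.8/661.4 = -0.140308…
%ΔP_{coffee} = (15.9 − 20.5)/avg = -4.6/18.2 = -0.252747…
E_cross = (-92.8/661.4) / (-4.6/18.2) = 0.5551…
E_cross > 0 ⇒ the goods are substitutes.

0.56; substitutes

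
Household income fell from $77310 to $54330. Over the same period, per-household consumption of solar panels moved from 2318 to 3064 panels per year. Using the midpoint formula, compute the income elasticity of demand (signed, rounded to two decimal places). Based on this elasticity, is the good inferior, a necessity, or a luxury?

%ΔQ = (3064 − 2318)/[( 2318 + 3064)/2] = 746/2691 = 0.277220…
%ΔIncome = (54330 − 77310)/[( 77310 + 54330)/2] = -22980/65820 = -0.349134…
E_income = (746/2691) / (-22980/65820) = -0.7940…
E_income < 0 ⇒ inferior good.

-0.79; inferior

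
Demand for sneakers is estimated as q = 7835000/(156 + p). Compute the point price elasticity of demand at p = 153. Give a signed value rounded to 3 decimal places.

-0.495

dq/dp = −7835000/(156 + p)² = -82.0582. At p = 153, q = 25356.
Ed = (dq/dp)·(p/q) = (-82.0582) × (153/25356) = -0.49514…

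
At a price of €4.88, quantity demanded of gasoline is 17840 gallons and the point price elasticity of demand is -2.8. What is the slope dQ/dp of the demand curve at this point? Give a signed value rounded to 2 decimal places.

-10236.07

Ed = (dQ/dp)·(p/Q) ⇒ dQ/dp = Ed·Q/p = (-2.8)·17840/4.88 = -10236.0655…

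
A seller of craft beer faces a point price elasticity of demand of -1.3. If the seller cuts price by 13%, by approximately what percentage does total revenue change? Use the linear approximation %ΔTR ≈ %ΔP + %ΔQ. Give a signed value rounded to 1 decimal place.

+3.9%

%ΔQ ≈ Ed × %ΔP = (-1.3) × (-13%) = +16.9000%
%ΔTR ≈ %ΔP + %ΔQ = (-13%) + (+16.9000%) = +3.9000%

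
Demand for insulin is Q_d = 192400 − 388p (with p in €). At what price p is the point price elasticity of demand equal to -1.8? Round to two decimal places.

318.78

Ed = −388p/(192400 − 388p). Set this equal to -1.8:
388p = 1.8·(192400 − 388p) ⇒ 388p(1 + 1.8) = 1.8·192400
p = 1.8·192400 / (388·2.8) = 318.7776…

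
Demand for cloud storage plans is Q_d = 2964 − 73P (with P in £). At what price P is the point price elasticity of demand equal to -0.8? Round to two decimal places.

Ed = −73P/(2964 − 73P). Set this equal to -0.8:
73P = 0.8·(2964 − 73P) ⇒ 73P(1 + 0.8) = 0.8·2964
P = 0.8·2964 / (73·1.8) = 18.0456…

18.05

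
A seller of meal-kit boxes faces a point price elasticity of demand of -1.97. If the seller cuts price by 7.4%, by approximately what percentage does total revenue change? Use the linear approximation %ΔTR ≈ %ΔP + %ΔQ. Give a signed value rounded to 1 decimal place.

+7.2%

%ΔQ ≈ Ed × %ΔP = (-1.97) × (-7.4%) = +14.5780%
%ΔTR ≈ %ΔP + %ΔQ = (-7.4%) + (+14.5780%) = +7.1780%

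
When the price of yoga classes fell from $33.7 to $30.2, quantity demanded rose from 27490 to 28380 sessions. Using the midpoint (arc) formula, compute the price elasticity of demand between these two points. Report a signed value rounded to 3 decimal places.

%ΔQ = (28380 − 27490) / [(27490 + 28380)/2] = 890/27935 = 0.031859…
%ΔP = (30.2 − 33.7) / [(33.7 + 30.2)/2] = -3.5/31.95 = -0.109546…
Arc Ed = %ΔQ / %ΔP = (890/27935) / (-3.5/31.95) = -0.29083…

-0.291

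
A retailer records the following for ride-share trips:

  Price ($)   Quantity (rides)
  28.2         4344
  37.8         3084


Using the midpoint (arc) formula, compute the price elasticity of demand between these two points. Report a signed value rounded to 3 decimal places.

%ΔQ = (3084 − 4344) / [(4344 + 3084)/2] = -1260/3714 = -0.339256…
%ΔP = (37.8 − 28.2) / [(28.2 + 37.8)/2] = 9.6/33 = 0.290909…
Arc Ed = %ΔQ / %ΔP = (-1260/3714) / (9.6/33) = -1.16619…

-1.166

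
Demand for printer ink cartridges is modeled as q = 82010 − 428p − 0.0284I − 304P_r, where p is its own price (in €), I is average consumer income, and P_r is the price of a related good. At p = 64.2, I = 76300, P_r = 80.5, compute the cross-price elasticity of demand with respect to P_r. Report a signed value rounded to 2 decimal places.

At the given values, q = 82010 − 428(64.2) − 0.0284(76300) − 304(80.5) = 27893.48.
∂q/∂P_r = -304.
E = (-304) × (80.5/27893.48) = -0.8773…

-0.88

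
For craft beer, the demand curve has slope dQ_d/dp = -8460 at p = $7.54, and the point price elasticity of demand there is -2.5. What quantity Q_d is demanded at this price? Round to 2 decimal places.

25515.36

Ed = (dQ_d/dp)·(p/Q_d) ⇒ Q_d = (dQ_d/dp)·p/Ed = (-8460)·7.54/(-2.5) = 25515.36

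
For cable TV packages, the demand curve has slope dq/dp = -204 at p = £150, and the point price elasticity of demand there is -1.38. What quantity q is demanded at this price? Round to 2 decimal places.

22173.91

Ed = (dq/dp)·(p/q) ⇒ q = (dq/dp)·p/Ed = (-204)·150/(-1.38) = 22173.9130…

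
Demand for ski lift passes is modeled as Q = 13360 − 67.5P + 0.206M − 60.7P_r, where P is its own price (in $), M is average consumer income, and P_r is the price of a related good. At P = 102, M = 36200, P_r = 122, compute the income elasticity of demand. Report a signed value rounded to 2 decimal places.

At the given values, Q = 13360 − 67.5(102) + 0.206(36200) − 60.7(122) = 6526.8.
∂Q/∂M = 0.206.
E = (0.206) × (36200/6526.8) = 1.1425…

1.14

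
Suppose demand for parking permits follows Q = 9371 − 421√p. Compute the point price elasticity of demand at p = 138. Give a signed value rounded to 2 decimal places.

-0.56

dQ/dp = −421/(2√p) = -17.9189. At p = 138, Q = 4425.37.
Ed = (dQ/dp)·(p/Q) = (-17.9189) × (138/4425.37) = -0.5587…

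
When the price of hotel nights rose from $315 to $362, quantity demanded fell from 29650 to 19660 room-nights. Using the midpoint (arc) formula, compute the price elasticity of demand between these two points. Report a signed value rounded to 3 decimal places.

%ΔQ = (19660 − 29650) / [(29650 + 19660)/2] = -9990/24655 = -0.405191…
%ΔP = (362 − 315) / [(315 + 362)/2] = 47/338.5 = 0.138847…
Arc Ed = %ΔQ / %ΔP = (-9990/24655) / (47/338.5) = -2.91824…

-2.918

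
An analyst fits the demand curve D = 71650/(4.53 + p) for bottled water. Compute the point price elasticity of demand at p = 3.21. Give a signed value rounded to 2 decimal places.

-0.41

dD/dp = −71650/(4.53 + p)² = -1196.01. At p = 3.21, D = 9257.11.
Ed = (dD/dp)·(p/D) = (-1196.01) × (3.21/9257.11) = -0.4147…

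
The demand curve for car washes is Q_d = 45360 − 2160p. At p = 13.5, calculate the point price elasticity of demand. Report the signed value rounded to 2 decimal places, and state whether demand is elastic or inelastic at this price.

dQ_d/dp = −2160. At p = 13.5, Q_d = 45360 − 2160(13.5) = 16200.
Ed = (dQ_d/dp)·(p/Q_d) = −2160 × (13.5/16200) = -1.8
|Ed| = 1.80 > 1, so demand is elastic.

-1.80; elastic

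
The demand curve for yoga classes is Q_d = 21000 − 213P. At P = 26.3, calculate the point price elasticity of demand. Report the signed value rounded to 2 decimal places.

-0.36

dQ_d/dP = −213. At P = 26.3, Q_d = 21000 − 213(26.3) = 15398.1.
Ed = (dQ_d/dP)·(P/Q_d) = −213 × (26.3/15398.1) = -0.3638…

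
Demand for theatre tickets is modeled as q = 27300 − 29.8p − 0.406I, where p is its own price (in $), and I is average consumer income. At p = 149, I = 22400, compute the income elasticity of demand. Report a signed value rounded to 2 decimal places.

At the given values, q = 27300 − 29.8(149) − 0.406(22400) = 13765.4.
∂q/∂I = -0.406.
E = (-0.406) × (22400/13765.4) = -0.6606…

-0.66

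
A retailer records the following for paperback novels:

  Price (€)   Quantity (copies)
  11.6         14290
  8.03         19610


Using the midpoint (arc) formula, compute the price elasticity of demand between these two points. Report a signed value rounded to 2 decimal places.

%ΔQ = (19610 − 14290) / [(14290 + 19610)/2] = 5320/16950 = 0.313864…
%ΔP = (8.03 − 11.6) / [(11.6 + 8.03)/2] = -3.57/9.815 = -0.363728…
Arc Ed = %ΔQ / %ΔP = (5320/16950) / (-3.57/9.815) = -0.8629…

-0.86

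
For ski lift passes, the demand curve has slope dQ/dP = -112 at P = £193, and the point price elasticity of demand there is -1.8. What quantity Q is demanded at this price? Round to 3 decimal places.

12008.889

Ed = (dQ/dP)·(P/Q) ⇒ Q = (dQ/dP)·P/Ed = (-112)·193/(-1.8) = 12008.88888…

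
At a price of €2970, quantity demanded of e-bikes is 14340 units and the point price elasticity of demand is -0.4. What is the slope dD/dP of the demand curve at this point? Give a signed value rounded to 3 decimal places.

Ed = (dD/dP)·(P/D) ⇒ dD/dP = Ed·D/P = (-0.4)·14340/2970 = -1.93131…

-1.931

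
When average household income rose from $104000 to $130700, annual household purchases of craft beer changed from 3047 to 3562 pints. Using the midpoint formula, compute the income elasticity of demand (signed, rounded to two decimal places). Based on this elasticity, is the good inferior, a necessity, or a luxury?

%ΔQ = (3562 − 3047)/[( 3047 + 3562)/2] = 515/3304.5 = 0.155848…
%ΔIncome = (130700 − 104000)/[( 104000 + 130700)/2] = 26700/117350 = 0.227524…
E_income = (515/3304.5) / (26700/117350) = 0.6849…
0 < E_income < 1 ⇒ normal good, necessity.

0.68; necessity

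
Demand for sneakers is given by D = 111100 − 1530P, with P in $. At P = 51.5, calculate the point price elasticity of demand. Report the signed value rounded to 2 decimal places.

-2.44

dD/dP = −1530. At P = 51.5, D = 111100 − 1530(51.5) = 32305.
Ed = (dD/dP)·(P/D) = −1530 × (51.5/32305) = -2.4390…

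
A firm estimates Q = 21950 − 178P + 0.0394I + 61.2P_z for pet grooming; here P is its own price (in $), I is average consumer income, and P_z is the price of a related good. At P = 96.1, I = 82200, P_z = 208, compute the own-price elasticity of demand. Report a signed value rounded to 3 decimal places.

-0.822

At the given values, Q = 21950 − 178(96.1) + 0.0394(82200) + 61.2(208) = 20812.48.
∂Q/∂P = −178.
E = (-178) × (96.1/20812.48) = -0.82190…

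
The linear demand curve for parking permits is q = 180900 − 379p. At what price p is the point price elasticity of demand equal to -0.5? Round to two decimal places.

Ed = −379p/(180900 − 379p). Set this equal to -0.5:
379p = 0.5·(180900 − 379p) ⇒ 379p(1 + 0.5) = 0.5·180900
p = 0.5·180900 / (379·1.5) = 159.1029…

159.10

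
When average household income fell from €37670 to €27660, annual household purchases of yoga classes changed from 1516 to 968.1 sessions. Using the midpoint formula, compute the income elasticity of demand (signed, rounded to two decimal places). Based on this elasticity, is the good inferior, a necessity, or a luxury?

%ΔQ = (968.1 − 1516)/[( 1516 + 968.1)/2] = -547.9/1242.05 = -0.441125…
%ΔIncome = (27660 − 37670)/[( 37670 + 27660)/2] = -10010/32665 = -0.306444…
E_income = (-547.9/1242.05) / (-10010/32665) = 1.4394…
E_income > 1 ⇒ normal good, luxury.

1.44; luxury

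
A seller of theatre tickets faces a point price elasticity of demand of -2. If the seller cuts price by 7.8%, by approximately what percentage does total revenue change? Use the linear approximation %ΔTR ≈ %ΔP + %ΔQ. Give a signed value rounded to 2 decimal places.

%ΔQ ≈ Ed × %ΔP = (-2) × (-7.8%) = +15.6000%
%ΔTR ≈ %ΔP + %ΔQ = (-7.8%) + (+15.6000%) = +7.8000%

+7.80%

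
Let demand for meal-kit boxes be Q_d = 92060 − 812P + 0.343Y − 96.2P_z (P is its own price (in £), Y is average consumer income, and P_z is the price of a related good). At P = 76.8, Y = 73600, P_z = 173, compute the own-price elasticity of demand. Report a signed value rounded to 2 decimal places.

At the given values, Q_d = 92060 − 812(76.8) + 0.343(73600) − 96.2(173) = 38300.6.
∂Q_d/∂P = −812.
E = (-812) × (76.8/38300.6) = -1.6282…

-1.63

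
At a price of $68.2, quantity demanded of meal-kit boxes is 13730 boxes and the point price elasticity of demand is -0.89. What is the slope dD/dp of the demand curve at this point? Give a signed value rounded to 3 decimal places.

-179.174

Ed = (dD/dp)·(p/D) ⇒ dD/dp = Ed·D/p = (-0.89)·13730/68.2 = -179.17448…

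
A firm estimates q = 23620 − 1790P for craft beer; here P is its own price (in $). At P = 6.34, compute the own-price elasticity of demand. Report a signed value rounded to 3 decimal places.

At the given values, q = 23620 − 1790(6.34) = 12271.4.
∂q/∂P = −1790.
E = (-1790) × (6.34/12271.4) = -0.92480…

-0.925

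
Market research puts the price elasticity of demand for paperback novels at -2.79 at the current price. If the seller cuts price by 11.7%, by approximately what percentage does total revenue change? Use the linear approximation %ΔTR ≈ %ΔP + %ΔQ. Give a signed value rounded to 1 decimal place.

%ΔQ ≈ Ed × %ΔP = (-2.79) × (-11.7%) = +32.6430%
%ΔTR ≈ %ΔP + %ΔQ = (-11.7%) + (+32.6430%) = +20.9430%

+20.9%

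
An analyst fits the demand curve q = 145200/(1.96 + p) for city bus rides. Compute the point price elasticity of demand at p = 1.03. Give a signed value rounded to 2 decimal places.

dq/dp = −145200/(1.96 + p)² = -16241.4. At p = 1.03, q = 48561.9.
Ed = (dq/dp)·(p/q) = (-16241.4) × (1.03/48561.9) = -0.3444…

-0.34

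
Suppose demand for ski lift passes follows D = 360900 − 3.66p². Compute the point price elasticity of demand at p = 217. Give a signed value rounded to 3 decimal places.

-1.828

dD/dp = −2·3.66·p = -1588.44. At p = 217, D = 188554.26.
Ed = (dD/dp)·(p/D) = (-1588.44) × (217/188554.26) = -1.82807…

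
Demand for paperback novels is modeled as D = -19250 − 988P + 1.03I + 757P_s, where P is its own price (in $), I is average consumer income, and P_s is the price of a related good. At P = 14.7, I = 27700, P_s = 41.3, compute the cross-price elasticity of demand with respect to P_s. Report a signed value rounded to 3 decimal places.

1.201

At the given values, D = -19250 − 988(14.7) + 1.03(27700) + 757(41.3) = 26021.5.
∂D/∂P_s = 757.
E = (757) × (41.3/26021.5) = 1.20147…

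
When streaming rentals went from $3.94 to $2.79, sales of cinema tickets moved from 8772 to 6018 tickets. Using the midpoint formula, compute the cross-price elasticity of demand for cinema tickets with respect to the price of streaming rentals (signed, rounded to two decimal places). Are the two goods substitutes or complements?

%ΔQ_{cinema tickets} = (6018 − 8772)/avg = -2754/7395 = -0.372413…
%ΔP_{streaming rentals} = (2.79 − 3.94)/avg = -1.15/3.365 = -0.341753…
E_cross = (-2754/7395) / (-1.15/3.365) = 1.0897…
E_cross > 0 ⇒ the goods are substitutes.

1.09; substitutes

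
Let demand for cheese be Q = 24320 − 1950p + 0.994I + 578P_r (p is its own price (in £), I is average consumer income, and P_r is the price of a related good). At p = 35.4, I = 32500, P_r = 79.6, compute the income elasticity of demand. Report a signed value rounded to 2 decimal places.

0.96

At the given values, Q = 24320 − 1950(35.4) + 0.994(32500) + 578(79.6) = 33603.8.
∂Q/∂I = 0.994.
E = (0.994) × (32500/33603.8) = 0.9613…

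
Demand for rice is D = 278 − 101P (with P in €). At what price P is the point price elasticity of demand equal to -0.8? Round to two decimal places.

Ed = −101P/(278 − 101P). Set this equal to -0.8:
101P = 0.8·(278 − 101P) ⇒ 101P(1 + 0.8) = 0.8·278
P = 0.8·278 / (101·1.8) = 1.2233…

1.22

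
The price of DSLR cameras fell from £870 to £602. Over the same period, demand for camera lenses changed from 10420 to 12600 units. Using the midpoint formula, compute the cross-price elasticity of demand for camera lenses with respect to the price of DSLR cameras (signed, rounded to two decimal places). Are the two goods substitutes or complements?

-0.52; complements

%ΔQ_{camera lenses} = (12600 − 10420)/avg = 2180/11510 = 0.189400…
%ΔP_{DSLR cameras} = (602 − 870)/avg = -268/736 = -0.364130…
E_cross = (2180/11510) / (-268/736) = -0.5201…
E_cross < 0 ⇒ the goods are complements.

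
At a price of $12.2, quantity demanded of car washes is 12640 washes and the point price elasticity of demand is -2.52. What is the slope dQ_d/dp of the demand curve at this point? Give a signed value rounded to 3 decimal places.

Ed = (dQ_d/dp)·(p/Q_d) ⇒ dQ_d/dp = Ed·Q_d/p = (-2.52)·12640/12.2 = -2610.88524…

-2610.885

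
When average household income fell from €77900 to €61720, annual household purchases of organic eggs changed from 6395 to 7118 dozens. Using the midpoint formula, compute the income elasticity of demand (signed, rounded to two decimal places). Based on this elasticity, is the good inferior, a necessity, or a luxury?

-0.46; inferior

%ΔQ = (7118 − 6395)/[( 6395 + 7118)/2] = 723/6756.5 = 0.107008…
%ΔIncome = (61720 − 77900)/[( 77900 + 61720)/2] = -16180/69810 = -0.231771…
E_income = (723/6756.5) / (-16180/69810) = -0.4616…
E_income < 0 ⇒ inferior good.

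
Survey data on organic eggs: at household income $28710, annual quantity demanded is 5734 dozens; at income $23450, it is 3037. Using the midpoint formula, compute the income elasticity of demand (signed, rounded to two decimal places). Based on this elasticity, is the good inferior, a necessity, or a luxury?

%ΔQ = (3037 − 5734)/[( 5734 + 3037)/2] = -2697/4385.5 = -0.614981…
%ΔIncome = (23450 − 28710)/[( 28710 + 23450)/2] = -5260/26080 = -0.201687…
E_income = (-2697/4385.5) / (-5260/26080) = 3.0491…
E_income > 1 ⇒ normal good, luxury.

3.05; luxury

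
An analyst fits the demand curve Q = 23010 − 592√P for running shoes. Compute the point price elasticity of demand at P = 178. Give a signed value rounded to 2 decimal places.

-0.26

dQ/dP = −592/(2√P) = -22.1861. At P = 178, Q = 15111.7.
Ed = (dQ/dP)·(P/Q) = (-22.1861) × (178/15111.7) = -0.2613…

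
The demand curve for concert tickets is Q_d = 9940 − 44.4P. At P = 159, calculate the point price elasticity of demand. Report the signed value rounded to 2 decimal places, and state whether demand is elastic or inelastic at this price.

-2.45; elastic

dQ_d/dP = −44.4. At P = 159, Q_d = 9940 − 44.4(159) = 2880.4.
Ed = (dQ_d/dP)·(P/Q_d) = −44.4 × (159/2880.4) = -2.4509…
|Ed| = 2.45 > 1, so demand is elastic.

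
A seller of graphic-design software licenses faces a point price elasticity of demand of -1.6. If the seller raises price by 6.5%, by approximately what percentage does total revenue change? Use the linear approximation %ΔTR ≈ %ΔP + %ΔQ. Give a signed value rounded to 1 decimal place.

-3.9%

%ΔQ ≈ Ed × %ΔP = (-1.6) × (+6.5%) = -10.4000%
%ΔTR ≈ %ΔP + %ΔQ = (+6.5%) + (-10.4000%) = -3.9000%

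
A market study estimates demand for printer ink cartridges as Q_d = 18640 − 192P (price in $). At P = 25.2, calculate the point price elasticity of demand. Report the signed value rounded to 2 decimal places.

dQ_d/dP = −192. At P = 25.2, Q_d = 18640 − 192(25.2) = 13801.6.
Ed = (dQ_d/dP)·(P/Q_d) = −192 × (25.2/13801.6) = -0.3505…

-0.35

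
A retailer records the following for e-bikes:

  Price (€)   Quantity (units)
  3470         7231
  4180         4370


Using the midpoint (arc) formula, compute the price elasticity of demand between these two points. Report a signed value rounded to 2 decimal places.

%ΔQ = (4370 − 7231) / [(7231 + 4370)/2] = -2861/5800.5 = -0.493233…
%ΔP = (4180 − 3470) / [(3470 + 4180)/2] = 710/3825 = 0.185620…
Arc Ed = %ΔQ / %ΔP = (-2861/5800.5) / (710/3825) = -2.6572…

-2.66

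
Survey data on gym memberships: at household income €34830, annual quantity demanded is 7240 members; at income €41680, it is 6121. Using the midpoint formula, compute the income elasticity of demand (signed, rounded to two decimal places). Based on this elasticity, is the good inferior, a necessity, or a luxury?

-0.94; inferior

%ΔQ = (6121 − 7240)/[( 7240 + 6121)/2] = -1119/6680.5 = -0.167502…
%ΔIncome = (41680 − 34830)/[( 34830 + 41680)/2] = 6850/38255 = 0.179061…
E_income = (-1119/6680.5) / (6850/38255) = -0.9354…
E_income < 0 ⇒ inferior good.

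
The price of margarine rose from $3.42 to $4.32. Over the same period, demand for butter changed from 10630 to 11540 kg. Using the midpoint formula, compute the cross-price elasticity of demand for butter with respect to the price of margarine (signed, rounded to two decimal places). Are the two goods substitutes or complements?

0.35; substitutes

%ΔQ_{butter} = (11540 − 10630)/avg = 910/11085 = 0.082092…
%ΔP_{margarine} = (4.32 − 3.42)/avg = 0.9/3.87 = 0.232558…
E_cross = (910/11085) / (0.9/3.87) = 0.3529…
E_cross > 0 ⇒ the goods are substitutes.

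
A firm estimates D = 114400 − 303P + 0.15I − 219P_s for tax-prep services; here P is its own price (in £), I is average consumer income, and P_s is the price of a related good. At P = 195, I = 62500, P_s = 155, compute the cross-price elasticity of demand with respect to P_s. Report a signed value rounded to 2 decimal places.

-1.10

At the given values, D = 114400 − 303(195) + 0.15(62500) − 219(155) = 30745.
∂D/∂P_s = -219.
E = (-219) × (155/30745) = -1.1040…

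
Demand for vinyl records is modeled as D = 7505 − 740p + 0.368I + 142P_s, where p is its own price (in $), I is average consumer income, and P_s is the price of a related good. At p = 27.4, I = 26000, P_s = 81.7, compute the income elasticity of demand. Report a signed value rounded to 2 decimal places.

At the given values, D = 7505 − 740(27.4) + 0.368(26000) + 142(81.7) = 8398.4.
∂D/∂I = 0.368.
E = (0.368) × (26000/8398.4) = 1.1392…

1.14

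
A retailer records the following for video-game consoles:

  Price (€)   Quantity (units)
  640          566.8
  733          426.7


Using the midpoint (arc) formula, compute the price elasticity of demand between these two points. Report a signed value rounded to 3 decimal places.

-2.082

%ΔQ = (426.7 − 566.8) / [(566.8 + 426.7)/2] = -140.1/496.75 = -0.282033…
%ΔP = (733 − 640) / [(640 + 733)/2] = 93/686.5 = 0.135469…
Arc Ed = %ΔQ / %ΔP = (-140.1/496.75) / (93/686.5) = -2.08189…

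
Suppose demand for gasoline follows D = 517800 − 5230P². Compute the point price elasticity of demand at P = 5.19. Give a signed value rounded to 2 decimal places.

dD/dP = −2·5230·P = -54287.4. At P = 5.19, D = 376924.197.
Ed = (dD/dP)·(P/D) = (-54287.4) × (5.19/376924.197) = -0.7475…

-0.75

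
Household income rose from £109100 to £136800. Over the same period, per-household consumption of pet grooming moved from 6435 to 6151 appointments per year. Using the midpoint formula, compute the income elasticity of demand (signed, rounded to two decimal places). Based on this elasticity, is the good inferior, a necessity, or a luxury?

%ΔQ = (6151 − 6435)/[( 6435 + 6151)/2] = -284/6293 = -0.045129…
%ΔIncome = (136800 − 109100)/[( 109100 + 136800)/2] = 27700/122950 = 0.225294…
E_income = (-284/6293) / (27700/122950) = -0.2003…
E_income < 0 ⇒ inferior good.

-0.20; inferior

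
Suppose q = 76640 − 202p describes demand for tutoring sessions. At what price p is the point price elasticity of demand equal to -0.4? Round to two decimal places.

108.40

Ed = −202p/(76640 − 202p). Set this equal to -0.4:
202p = 0.4·(76640 − 202p) ⇒ 202p(1 + 0.4) = 0.4·76640
p = 0.4·76640 / (202·1.4) = 108.4016…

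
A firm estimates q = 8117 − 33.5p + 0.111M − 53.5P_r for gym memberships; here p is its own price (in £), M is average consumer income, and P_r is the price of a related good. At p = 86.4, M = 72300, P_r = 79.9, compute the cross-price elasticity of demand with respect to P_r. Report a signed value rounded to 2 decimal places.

At the given values, q = 8117 − 33.5(86.4) + 0.111(72300) − 53.5(79.9) = 8973.25.
∂q/∂P_r = -53.5.
E = (-53.5) × (79.9/8973.25) = -0.4763…

-0.48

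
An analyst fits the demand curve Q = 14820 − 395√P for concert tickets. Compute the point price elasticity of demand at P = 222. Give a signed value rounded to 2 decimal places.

dQ/dP = −395/(2√P) = -13.2553. At P = 222, Q = 8934.63.
Ed = (dQ/dP)·(P/Q) = (-13.2553) × (222/8934.63) = -0.3293…

-0.33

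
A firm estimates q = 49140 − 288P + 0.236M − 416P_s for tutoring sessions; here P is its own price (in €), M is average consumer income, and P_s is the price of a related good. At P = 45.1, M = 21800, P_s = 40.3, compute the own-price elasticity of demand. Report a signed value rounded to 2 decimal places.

-0.53

At the given values, q = 49140 − 288(45.1) + 0.236(21800) − 416(40.3) = 24531.2.
∂q/∂P = −288.
E = (-288) × (45.1/24531.2) = -0.5294…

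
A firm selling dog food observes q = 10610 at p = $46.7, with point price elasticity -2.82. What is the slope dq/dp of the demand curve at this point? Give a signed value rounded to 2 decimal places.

-640.69

Ed = (dq/dp)·(p/q) ⇒ dq/dp = Ed·q/p = (-2.82)·10610/46.7 = -640.6895…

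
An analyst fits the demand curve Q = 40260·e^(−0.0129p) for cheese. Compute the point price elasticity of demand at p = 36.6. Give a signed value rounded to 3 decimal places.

-0.472

dQ/dp = −0.0129·Q = -323.904. At p = 36.6, Q = 25108.8.
Ed = (dQ/dp)·(p/Q) = (-323.904) × (36.6/25108.8) = -0.47214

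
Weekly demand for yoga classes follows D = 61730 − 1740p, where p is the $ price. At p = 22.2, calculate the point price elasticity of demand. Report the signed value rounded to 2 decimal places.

dD/dp = −1740. At p = 22.2, D = 61730 − 1740(22.2) = 23102.
Ed = (dD/dp)·(p/D) = −1740 × (22.2/23102) = -1.6720…

-1.67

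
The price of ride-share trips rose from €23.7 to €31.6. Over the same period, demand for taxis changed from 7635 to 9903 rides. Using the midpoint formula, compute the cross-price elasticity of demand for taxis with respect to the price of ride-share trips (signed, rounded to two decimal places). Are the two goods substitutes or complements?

%ΔQ_{taxis} = (9903 − 7635)/avg = 2268/8769 = 0.258638…
%ΔP_{ride-share trips} = (31.6 − 23.7)/avg = 7.9/27.65 = 0.285714…
E_cross = (2268/8769) / (7.9/27.65) = 0.9052…
E_cross > 0 ⇒ the goods are substitutes.

0.91; substitutes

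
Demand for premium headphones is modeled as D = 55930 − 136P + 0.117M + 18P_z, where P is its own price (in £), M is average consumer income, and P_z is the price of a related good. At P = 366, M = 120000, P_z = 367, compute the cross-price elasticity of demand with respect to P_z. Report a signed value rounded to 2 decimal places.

0.25

At the given values, D = 55930 − 136(366) + 0.117(120000) + 18(367) = 26800.
∂D/∂P_z = 18.
E = (18) × (367/26800) = 0.2464…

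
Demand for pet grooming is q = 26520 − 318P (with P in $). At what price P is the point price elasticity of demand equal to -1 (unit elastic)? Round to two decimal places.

Ed = −318P/(26520 − 318P). Set this equal to -1:
318P = 1·(26520 − 318P) ⇒ 318P(1 + 1) = 1·26520
P = 1·26520 / (318·2) = 41.6981…

41.70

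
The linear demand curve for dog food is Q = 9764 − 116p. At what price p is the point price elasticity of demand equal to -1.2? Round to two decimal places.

45.91

Ed = −116p/(9764 − 116p). Set this equal to -1.2:
116p = 1.2·(9764 − 116p) ⇒ 116p(1 + 1.2) = 1.2·9764
p = 1.2·9764 / (116·2.2) = 45.9122…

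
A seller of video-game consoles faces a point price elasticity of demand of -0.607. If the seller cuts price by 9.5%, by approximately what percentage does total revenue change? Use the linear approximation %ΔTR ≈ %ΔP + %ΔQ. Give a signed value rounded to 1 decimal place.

-3.7%

%ΔQ ≈ Ed × %ΔP = (-0.607) × (-9.5%) = +5.7665%
%ΔTR ≈ %ΔP + %ΔQ = (-9.5%) + (+5.7665%) = -3.7335%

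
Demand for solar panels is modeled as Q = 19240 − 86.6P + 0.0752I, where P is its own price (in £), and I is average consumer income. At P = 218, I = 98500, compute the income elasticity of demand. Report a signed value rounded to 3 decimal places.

0.954

At the given values, Q = 19240 − 86.6(218) + 0.0752(98500) = 7768.4.
∂Q/∂I = 0.0752.
E = (0.0752) × (98500/7768.4) = 0.95350…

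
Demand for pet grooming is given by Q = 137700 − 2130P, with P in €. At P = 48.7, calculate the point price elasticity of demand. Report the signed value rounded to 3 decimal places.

-3.054

dQ/dP = −2130. At P = 48.7, Q = 137700 − 2130(48.7) = 33969.
Ed = (dQ/dP)·(P/Q) = −2130 × (48.7/33969) = -3.05369…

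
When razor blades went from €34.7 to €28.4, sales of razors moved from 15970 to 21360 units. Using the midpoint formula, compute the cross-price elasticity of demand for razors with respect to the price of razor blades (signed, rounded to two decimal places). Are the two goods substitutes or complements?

%ΔQ_{razors} = (21360 − 15970)/avg = 5390/18665 = 0.288775…
%ΔP_{razor blades} = (28.4 − 34.7)/avg = -6.3/31.55 = -0.199683…
E_cross = (5390/18665) / (-6.3/31.55) = -1.4461…
E_cross < 0 ⇒ the goods are complements.

-1.45; complements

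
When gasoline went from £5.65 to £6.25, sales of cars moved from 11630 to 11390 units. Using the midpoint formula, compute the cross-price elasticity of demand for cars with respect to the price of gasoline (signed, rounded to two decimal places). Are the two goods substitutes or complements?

-0.21; complements

%ΔQ_{cars} = (11390 − 11630)/avg = -240/11510 = -0.020851…
%ΔP_{gasoline} = (6.25 − 5.65)/avg = 0.6/5.95 = 0.100840…
E_cross = (-240/11510) / (0.6/5.95) = -0.2067…
E_cross < 0 ⇒ the goods are complements.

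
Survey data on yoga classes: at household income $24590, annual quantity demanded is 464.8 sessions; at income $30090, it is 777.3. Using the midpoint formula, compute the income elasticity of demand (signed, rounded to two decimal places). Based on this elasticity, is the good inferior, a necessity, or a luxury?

2.50; luxury

%ΔQ = (777.3 − 464.8)/[( 464.8 + 777.3)/2] = 312.5/621.05 = 0.503180…
%ΔIncome = (30090 − 24590)/[( 24590 + 30090)/2] = 5500/27340 = 0.201170…
E_income = (312.5/621.05) / (5500/27340) = 2.5012…
E_income > 1 ⇒ normal good, luxury.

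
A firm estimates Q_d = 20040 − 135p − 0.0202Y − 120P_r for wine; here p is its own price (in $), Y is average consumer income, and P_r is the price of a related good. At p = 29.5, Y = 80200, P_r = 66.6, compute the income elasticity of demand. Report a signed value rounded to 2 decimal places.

-0.25

At the given values, Q_d = 20040 − 135(29.5) − 0.0202(80200) − 120(66.6) = 6445.46.
∂Q_d/∂Y = -0.0202.
E = (-0.0202) × (80200/6445.46) = -0.2513…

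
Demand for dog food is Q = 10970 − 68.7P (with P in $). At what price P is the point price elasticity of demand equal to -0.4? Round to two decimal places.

45.62

Ed = −68.7P/(10970 − 68.7P). Set this equal to -0.4:
68.7P = 0.4·(10970 − 68.7P) ⇒ 68.7P(1 + 0.4) = 0.4·10970
P = 0.4·10970 / (68.7·1.4) = 45.6227…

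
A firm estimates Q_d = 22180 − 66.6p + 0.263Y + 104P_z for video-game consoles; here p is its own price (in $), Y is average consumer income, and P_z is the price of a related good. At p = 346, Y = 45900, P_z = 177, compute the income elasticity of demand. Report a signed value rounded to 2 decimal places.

At the given values, Q_d = 22180 − 66.6(346) + 0.263(45900) + 104(177) = 29616.1.
∂Q_d/∂Y = 0.263.
E = (0.263) × (45900/29616.1) = 0.4076…

0.41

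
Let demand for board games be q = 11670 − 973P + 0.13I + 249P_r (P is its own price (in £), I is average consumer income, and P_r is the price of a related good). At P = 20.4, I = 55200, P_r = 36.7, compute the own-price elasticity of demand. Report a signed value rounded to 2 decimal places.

-2.44

At the given values, q = 11670 − 973(20.4) + 0.13(55200) + 249(36.7) = 8135.1.
∂q/∂P = −973.
E = (-973) × (20.4/8135.1) = -2.4399…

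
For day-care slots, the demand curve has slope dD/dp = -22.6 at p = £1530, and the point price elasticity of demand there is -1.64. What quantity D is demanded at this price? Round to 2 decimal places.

21084.15

Ed = (dD/dp)·(p/D) ⇒ D = (dD/dp)·p/Ed = (-22.6)·1530/(-1.64) = 21084.1463…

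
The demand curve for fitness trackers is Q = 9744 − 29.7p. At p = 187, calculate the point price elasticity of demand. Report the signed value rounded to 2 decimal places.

dQ/dp = −29.7. At p = 187, Q = 9744 − 29.7(187) = 4190.1.
Ed = (dQ/dp)·(p/Q) = −29.7 × (187/4190.1) = -1.3254…

-1.33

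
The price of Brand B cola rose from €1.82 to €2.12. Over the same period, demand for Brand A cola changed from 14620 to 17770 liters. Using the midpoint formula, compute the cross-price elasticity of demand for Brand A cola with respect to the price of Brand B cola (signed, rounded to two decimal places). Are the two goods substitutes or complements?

1.28; substitutes

%ΔQ_{Brand A cola} = (17770 − 14620)/avg = 3150/16195 = 0.194504…
%ΔP_{Brand B cola} = (2.12 − 1.82)/avg = 0.3/1.97 = 0.152284…
E_cross = (3150/16195) / (0.3/1.97) = 1.2772…
E_cross > 0 ⇒ the goods are substitutes.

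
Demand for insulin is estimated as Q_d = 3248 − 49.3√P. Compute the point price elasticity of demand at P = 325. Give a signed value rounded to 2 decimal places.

-0.19

dQ_d/dP = −49.3/(2√P) = -1.36734. At P = 325, Q_d = 2359.23.
Ed = (dQ_d/dP)·(P/Q_d) = (-1.36734) × (325/2359.23) = -0.1883…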